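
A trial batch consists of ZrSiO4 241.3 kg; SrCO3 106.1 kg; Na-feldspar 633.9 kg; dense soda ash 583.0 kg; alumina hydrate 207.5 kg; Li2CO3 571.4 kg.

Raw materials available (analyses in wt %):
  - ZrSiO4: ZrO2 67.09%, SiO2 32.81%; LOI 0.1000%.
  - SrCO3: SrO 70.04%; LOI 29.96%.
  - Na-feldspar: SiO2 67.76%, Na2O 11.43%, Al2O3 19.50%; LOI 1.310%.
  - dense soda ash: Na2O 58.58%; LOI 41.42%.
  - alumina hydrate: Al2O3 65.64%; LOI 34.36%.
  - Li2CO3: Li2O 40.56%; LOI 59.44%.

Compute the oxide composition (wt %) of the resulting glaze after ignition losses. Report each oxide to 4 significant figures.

All internal work holds exact precision from first step to last; values along the way are displayed rounded off to 4 significant digits across the worked steps; each reported result is rounded only once; all derived quantities, which include ignition loss, the yield, net glass mass, totals, six oxide percentages, are re-derived at full float precision, as written in question or answer, starting from the weights per 1650 kg of glass.
Mass of each oxide from the mix:
  ZrO2: 241.3·0.6709 = 161.9 kg
  Li2O: 571.4·0.4056 = 231.8 kg
  SiO2: 241.3·0.3281 + 633.9·0.6776 = 508.7 kg
  SrO: 106.1·0.7004 = 74.31 kg
  Na2O: 633.9·0.1143 + 583.0·0.5858 = 414.0 kg
  Al2O3: 633.9·0.1950 + 207.5·0.6564 = 259.8 kg
LOI: 241.3·0.001000 + 106.1·0.2996 + 633.9·0.01310 + 583.0·0.4142 + 207.5·0.3436 + 571.4·0.5944 = 692.7 kg
The glass mass, total less LOI, = 2343 − 692.7 = 1650 kg (the oxide masses sum to this)
wt %: oxide over glass, times 100

Glass mass = 1650 kg (batch 2343 − LOI 692.7).
Composition: ZrO2 9.809%, Li2O 14.04%, SiO2 30.82%, SrO 4.503%, Na2O 25.08%, Al2O3 15.74%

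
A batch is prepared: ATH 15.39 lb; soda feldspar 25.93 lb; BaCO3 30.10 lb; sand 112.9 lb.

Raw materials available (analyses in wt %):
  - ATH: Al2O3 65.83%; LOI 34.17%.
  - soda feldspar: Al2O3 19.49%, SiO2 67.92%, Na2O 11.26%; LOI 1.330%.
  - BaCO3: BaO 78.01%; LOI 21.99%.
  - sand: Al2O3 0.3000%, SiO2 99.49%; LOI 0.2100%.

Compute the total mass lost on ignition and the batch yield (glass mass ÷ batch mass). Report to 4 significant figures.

LOI loss = 12.46 lb; glass = 171.9 lb; yield = 93.24%

Each numeric step runs at full float precision in all steps — intermediates are printed, rounded to 4 significant figures, when written out. Each reported value is rounded exactly once. All derived quantities (the yield, ignition loss, totals, four oxide percentages, net glass mass) are recomputed in full float precision from the batch weights at 171.9 lb of glass exactly as printed in question or answer.
Loss on ignition, line by line:
  ATH: 15.39 × 0.3417 = 5.259 lb
  soda feldspar: 25.93 × 0.01330 = 0.3449 lb
  BaCO3: 30.10 × 0.2199 = 6.619 lb
  sand: 112.9 × 0.002100 = 0.2371 lb
Total LOI = 12.46 lb
Glass = batch − LOI = 184.3 − 12.46 = 171.9 lb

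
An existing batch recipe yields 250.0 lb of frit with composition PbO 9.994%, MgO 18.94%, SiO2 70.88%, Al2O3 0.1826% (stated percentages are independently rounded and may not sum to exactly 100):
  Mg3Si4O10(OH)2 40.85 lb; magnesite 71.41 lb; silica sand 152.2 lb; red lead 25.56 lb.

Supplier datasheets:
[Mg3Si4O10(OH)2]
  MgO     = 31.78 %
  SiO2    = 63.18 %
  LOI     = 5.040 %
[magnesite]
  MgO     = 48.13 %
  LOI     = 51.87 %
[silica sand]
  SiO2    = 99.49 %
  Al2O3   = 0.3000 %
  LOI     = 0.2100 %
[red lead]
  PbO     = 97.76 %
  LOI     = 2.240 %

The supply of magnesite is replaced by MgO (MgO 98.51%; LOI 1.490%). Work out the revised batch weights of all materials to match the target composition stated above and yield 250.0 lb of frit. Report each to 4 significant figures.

Mid-chain values are shown with 4-significant-digit rounding between the steps. All internal work keeps full float precision all the way through — a single rounding completes each reported result. Derived quantities, which include totals, net glass mass, yield, LOI, the four compositions, are re-derived at full float precision, as given in either problem or answer, from the weighed amounts per 250.0 lb of glass.
Per-oxide target masses for 250.0 lb frit:
  PbO: 9.994% × 250.0 = 24.98 lb
  MgO: 18.94% × 250.0 = 47.35 lb
  SiO2: 70.88% × 250.0 = 177.2 lb
  Al2O3: 0.1826% × 250.0 = 0.4565 lb
Oxide-by-oxide audit from the weights as reported, per the basis as stated (every target is met by its sum modulo rounding of the values):
  PbO: 25.56·0.9776 = 24.99 lb (target 24.98 lb)
  MgO: 40.85·0.3178 + 34.89·0.9851 = 47.35 lb (target 47.35 lb)
  SiO2: 40.85·0.6318 + 152.2·0.9949 = 177.2 lb (target 177.2 lb)
  Al2O3: 152.2·0.003000 = 0.4566 lb (target 0.4565 lb)
Mass balance on the glass: batch total minus LOI = 250.0 lb (the Σ of target masses is 250.0 lb; with the basis standing at 250.0 lb — rounding explains the deltas).
Summing the batch: Σ batch = 253.5 lb; Σ batch·LOI gives LOI loss = 3.471 lb; glass ÷ batch gives a yield of 98.63%.

Revised batch per 250.0 lb frit:
  Mg3Si4O10(OH)2: 40.85 lb
  MgO: 34.89 lb
  silica sand: 152.2 lb
  red lead: 25.56 lb
Total batch = 253.5 lb; LOI loss = 3.471 lb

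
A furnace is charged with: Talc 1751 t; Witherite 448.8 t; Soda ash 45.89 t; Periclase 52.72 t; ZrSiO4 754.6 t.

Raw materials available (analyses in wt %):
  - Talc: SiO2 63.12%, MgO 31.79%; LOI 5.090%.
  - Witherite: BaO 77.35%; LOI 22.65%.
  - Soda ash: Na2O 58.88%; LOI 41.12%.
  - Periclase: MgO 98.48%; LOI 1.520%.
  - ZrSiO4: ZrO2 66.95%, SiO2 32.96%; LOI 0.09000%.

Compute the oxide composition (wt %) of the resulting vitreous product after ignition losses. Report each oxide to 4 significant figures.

Intermediates appear with 4-significant-digit rounding on the page. The working math runs at exact precision through the solve; each reported value takes a single rounding; derived quantities, which include ignition loss, five oxide percentages, glass mass, totals, the yield, are rebuilt in exact precision, exactly as printed in the problem or the answer, starting from the weights on 2842 t of glass.
Delivered oxide masses:
  ZrO2: 754.6·0.6695 = 505.2 t
  SiO2: 1751·0.6312 + 754.6·0.3296 = 1354 t
  BaO: 448.8·0.7735 = 347.1 t
  MgO: 1751·0.3179 + 52.72·0.9848 = 608.6 t
  Na2O: 45.89·0.5888 = 27.02 t
LOI: 1751·0.05090 + 448.8·0.2265 + 45.89·0.4112 + 52.72·0.01520 + 754.6·9.000e-04 = 211.1 t
Resulting glass, batch − LOI: 3053 − 211.1 = 2842 t (equal to the oxide-mass sum)
each wt % is 100 × oxide ÷ glass

Glass mass = 2842 t (batch 3053 − LOI 211.1).
Composition: ZrO2 17.78%, SiO2 47.64%, BaO 12.22%, MgO 21.41%, Na2O 0.9508%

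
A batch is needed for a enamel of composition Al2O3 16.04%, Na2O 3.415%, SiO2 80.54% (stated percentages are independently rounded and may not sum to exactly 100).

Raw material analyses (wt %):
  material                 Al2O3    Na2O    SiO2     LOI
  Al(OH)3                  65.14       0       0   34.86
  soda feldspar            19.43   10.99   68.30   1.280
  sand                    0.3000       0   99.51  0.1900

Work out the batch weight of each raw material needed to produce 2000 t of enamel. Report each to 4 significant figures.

Intermediates are rounded to four significant digits wherever printed; all internal work holds full precision in all steps; a single rounding yields each reported number; the derived quantities are computed from the weighed amounts at 2000 t of glass at full precision (the yield, three oxide percentages, totals, net glass mass, LOI) exactly as shown in problem or answer.
Per-oxide target masses for 2000 t enamel:
  Al2O3: 16.04% × 2000 = 320.8 t
  Na2O: 3.415% × 2000 = 68.30 t
  SiO2: 80.54% × 2000 = 1611 t
Verifying the oxide balance with the batch weights as given, on the stated basis (every target is met by its sum up to rounding of the answer):
  Al2O3: 301.6·0.6514 + 621.5·0.1943 + 1192·0.003000 = 320.8 t (target 320.8 t)
  Na2O: 621.5·0.1099 = 68.30 t (target 68.30 t)
  SiO2: 621.5·0.6830 + 1192·0.9951 = 1611 t (target 1611 t)
Auditing the glass mass value: total charge less LOI = 2000 t (summing oxide targets gives 2000 t; the stated basis being 2000 t — a pure rounding effect).
Whole-batch sum: Σ batch = 2115 t; LOI removed, Σ of batch·LOI: 115.4 t; glass ÷ batch gives a yield of 94.55%.

Batch per 2000 t enamel:
  Al(OH)3: 301.6 t
  soda feldspar: 621.5 t
  sand: 1192 t
Total batch = 2115 t; LOI loss = 115.4 t; yield = 94.55%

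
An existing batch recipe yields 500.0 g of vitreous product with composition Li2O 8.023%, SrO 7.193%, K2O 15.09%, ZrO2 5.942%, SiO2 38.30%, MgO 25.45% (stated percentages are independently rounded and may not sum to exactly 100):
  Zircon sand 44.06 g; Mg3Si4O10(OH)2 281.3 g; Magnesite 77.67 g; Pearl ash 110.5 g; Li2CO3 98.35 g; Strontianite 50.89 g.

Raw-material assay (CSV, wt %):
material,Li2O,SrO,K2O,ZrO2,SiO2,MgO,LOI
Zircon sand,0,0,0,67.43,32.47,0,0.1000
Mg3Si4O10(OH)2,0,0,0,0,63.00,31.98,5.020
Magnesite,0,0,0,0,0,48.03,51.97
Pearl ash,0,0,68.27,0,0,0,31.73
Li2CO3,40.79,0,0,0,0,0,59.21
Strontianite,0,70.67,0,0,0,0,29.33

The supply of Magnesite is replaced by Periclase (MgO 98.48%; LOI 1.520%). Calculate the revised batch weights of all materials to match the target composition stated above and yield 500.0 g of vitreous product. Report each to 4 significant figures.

Revised batch per 500.0 g vitreous product:
  Zircon sand: 44.06 g
  Mg3Si4O10(OH)2: 281.3 g
  Periclase: 37.88 g
  Pearl ash: 110.5 g
  Li2CO3: 98.35 g
  Strontianite: 50.89 g
Total batch = 623.0 g; LOI loss = 123.0 g

The working math maintains full precision through the solve; in-progress results appear, rounded to 4 significant figures, in the printout — every reported value receives exactly one rounding — the derived quantities, including six oxide percentages, LOI, yield, totals, glass mass, are recomputed from the weighed amounts at 500.0 g of glass in full precision, as quoted within problem or answer.
Per-oxide target masses for 500.0 g vitreous product:
  Li2O: 8.023% × 500.0 = 40.12 g
  SrO: 7.193% × 500.0 = 35.97 g
  K2O: 15.09% × 500.0 = 75.45 g
  ZrO2: 5.942% × 500.0 = 29.71 g
  SiO2: 38.30% × 500.0 = 191.5 g
  MgO: 25.45% × 500.0 = 127.2 g
Oxide-by-oxide audit given the weights on record, at the basis given (sum by sum, the targets are met up to rounding of the answer):
  Li2O: 98.35·0.4079 = 40.12 g (target 40.12 g)
  SrO: 50.89·0.7067 = 35.96 g (target 35.97 g)
  K2O: 110.5·0.6827 = 75.44 g (target 75.45 g)
  ZrO2: 44.06·0.6743 = 29.71 g (target 29.71 g)
  SiO2: 44.06·0.3247 + 281.3·0.6300 = 191.5 g (target 191.5 g)
  MgO: 281.3·0.3198 + 37.88·0.9848 = 127.3 g (target 127.2 g)
Consistency of the glass mass: total batch − LOI = 500.0 g (oxide target masses add up to 500.0 g; against the stated basis, 500.0 g — any gap is answer rounding).
Batch grand total — Σ batch = 623.0 g; the LOI term Σ batch·LOI equals 123.0 g; glass ÷ batch gives a yield of 80.26%.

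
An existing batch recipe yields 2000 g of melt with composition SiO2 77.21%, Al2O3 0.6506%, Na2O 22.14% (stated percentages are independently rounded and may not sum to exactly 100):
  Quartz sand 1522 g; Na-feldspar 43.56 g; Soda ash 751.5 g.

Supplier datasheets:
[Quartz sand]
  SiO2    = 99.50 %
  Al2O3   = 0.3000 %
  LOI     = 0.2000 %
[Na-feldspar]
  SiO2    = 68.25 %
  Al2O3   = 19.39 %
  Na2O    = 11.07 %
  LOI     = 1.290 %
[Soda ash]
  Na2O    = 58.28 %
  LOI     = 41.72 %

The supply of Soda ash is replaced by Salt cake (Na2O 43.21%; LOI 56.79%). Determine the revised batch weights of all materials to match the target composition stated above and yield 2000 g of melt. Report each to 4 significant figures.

All internal work holds full precision all the way through; working values are printed rounded off to 4 significant digits in the printout — exactly one rounding goes into each reported number — derived quantities, which include LOI, glass mass, the yield, the three compositions, the totals, are computed in full float precision, precisely as stated by question or answer, using the weight values per 2000 g of glass.
Target masses of each oxide per 2000 g melt:
  SiO2: 77.21% × 2000 = 1544 g
  Al2O3: 0.6506% × 2000 = 13.01 g
  Na2O: 22.14% × 2000 = 442.8 g
Per-oxide balance check given the weights on record, for the quoted basis mass (delivered sums recover each target once rounding is allowed for):
  SiO2: 1522·0.9950 + 43.56·0.6825 = 1544 g (target 1544 g)
  Al2O3: 1522·0.003000 + 43.56·0.1939 = 13.01 g (target 13.01 g)
  Na2O: 43.56·0.1107 + 1014·0.4321 = 443.0 g (target 442.8 g)
Glass-mass bookkeeping: batch total minus LOI = 2000 g (per-oxide target masses sum to 2000 g; basis as stated: 2000 g — deltas are rounding alone).
Adding the batch up: Σ batch = 2580 g; the LOI term Σ batch·LOI equals 579.5 g; yield: glass divided by total = 77.54%.

Revised batch per 2000 g melt:
  Quartz sand: 1522 g
  Na-feldspar: 43.56 g
  Salt cake: 1014 g
Total batch = 2580 g; LOI loss = 579.5 g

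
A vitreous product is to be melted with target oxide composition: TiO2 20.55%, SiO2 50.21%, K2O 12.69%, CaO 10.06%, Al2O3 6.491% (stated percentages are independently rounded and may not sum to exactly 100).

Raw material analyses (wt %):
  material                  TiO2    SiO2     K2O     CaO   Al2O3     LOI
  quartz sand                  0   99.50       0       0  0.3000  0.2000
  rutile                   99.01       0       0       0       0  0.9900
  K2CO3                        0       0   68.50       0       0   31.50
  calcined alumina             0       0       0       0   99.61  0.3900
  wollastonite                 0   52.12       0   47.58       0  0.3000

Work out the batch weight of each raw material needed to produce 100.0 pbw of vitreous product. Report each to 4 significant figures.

Values along the way appear rounded to four significant figures. Every computation carries exact precision in all steps — exactly one rounding lands on every reported figure. All derived quantities, including five oxide percentages, ignition loss, yield, totals, net glass mass, are computed from the batch weights on 100.0 pbw of glass in full precision, as written in the problem or the answer.
Per-oxide target masses for 100.0 pbw vitreous product:
  TiO2: 20.55% × 100.0 = 20.55 pbw
  SiO2: 50.21% × 100.0 = 50.21 pbw
  K2O: 12.69% × 100.0 = 12.69 pbw
  CaO: 10.06% × 100.0 = 10.06 pbw
  Al2O3: 6.491% × 100.0 = 6.491 pbw
Verifying the oxide balance from the weights as reported, versus the basis set out (sums match the target masses within answer rounding):
  TiO2: 20.76·0.9901 = 20.55 pbw (target 20.55 pbw)
  SiO2: 39.39·0.9950 + 21.14·0.5212 = 50.21 pbw (target 50.21 pbw)
  K2O: 18.53·0.6850 = 12.69 pbw (target 12.69 pbw)
  CaO: 21.14·0.4758 = 10.06 pbw (target 10.06 pbw)
  Al2O3: 39.39·0.003000 + 6.398·0.9961 = 6.491 pbw (target 6.491 pbw)
Glass mass check: Σ batch − LOI loss = 100.0 pbw (the Σ of target masses is 100.0 pbw; versus the stated basis of 100.0 pbw — rounding explains the deltas).
Whole-batch sum: Σ batch = 106.2 pbw; LOI removed, Σ of batch·LOI: 6.210 pbw; glass ÷ batch gives a yield of 94.15%.

Batch per 100.0 pbw vitreous product:
  quartz sand: 39.39 pbw
  rutile: 20.76 pbw
  K2CO3: 18.53 pbw
  calcined alumina: 6.398 pbw
  wollastonite: 21.14 pbw
Total batch = 106.2 pbw; LOI loss = 6.210 pbw; yield = 94.15%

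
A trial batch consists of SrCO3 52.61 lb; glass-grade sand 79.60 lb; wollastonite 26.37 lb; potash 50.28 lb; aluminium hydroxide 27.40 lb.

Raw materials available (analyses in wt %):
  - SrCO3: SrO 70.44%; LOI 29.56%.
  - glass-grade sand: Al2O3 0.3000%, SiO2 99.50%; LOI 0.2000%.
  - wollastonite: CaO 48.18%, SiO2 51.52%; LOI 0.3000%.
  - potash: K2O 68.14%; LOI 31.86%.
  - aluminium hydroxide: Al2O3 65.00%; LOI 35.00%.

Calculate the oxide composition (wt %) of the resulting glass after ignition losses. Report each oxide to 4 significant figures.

Intermediates are printed (rounded to 4 significant digits) when written out — the whole derivation carries full float precision at each step; exactly one rounding goes into each reported value; all derived quantities (ignition loss, yield, net glass mass, the five compositions, the totals) are carried at full precision from the weighed amounts on 194.9 lb of glass as set out in question or answer.
Oxide masses out of the charge:
  Al2O3: 79.60·0.003000 + 27.40·0.6500 = 18.05 lb
  CaO: 26.37·0.4818 = 12.71 lb
  SrO: 52.61·0.7044 = 37.06 lb
  K2O: 50.28·0.6814 = 34.26 lb
  SiO2: 79.60·0.9950 + 26.37·0.5152 = 92.79 lb
LOI: 52.61·0.2956 + 79.60·0.002000 + 26.37·0.003000 + 50.28·0.3186 + 27.40·0.3500 = 41.40 lb
Resulting glass, batch − LOI: 236.3 − 41.40 = 194.9 lb (equal to the oxide-mass sum)
each wt % is 100 × oxide ÷ glass

Glass mass = 194.9 lb (batch 236.3 − LOI 41.40).
Composition: Al2O3 9.262%, CaO 6.520%, SrO 19.02%, K2O 17.58%, SiO2 47.62%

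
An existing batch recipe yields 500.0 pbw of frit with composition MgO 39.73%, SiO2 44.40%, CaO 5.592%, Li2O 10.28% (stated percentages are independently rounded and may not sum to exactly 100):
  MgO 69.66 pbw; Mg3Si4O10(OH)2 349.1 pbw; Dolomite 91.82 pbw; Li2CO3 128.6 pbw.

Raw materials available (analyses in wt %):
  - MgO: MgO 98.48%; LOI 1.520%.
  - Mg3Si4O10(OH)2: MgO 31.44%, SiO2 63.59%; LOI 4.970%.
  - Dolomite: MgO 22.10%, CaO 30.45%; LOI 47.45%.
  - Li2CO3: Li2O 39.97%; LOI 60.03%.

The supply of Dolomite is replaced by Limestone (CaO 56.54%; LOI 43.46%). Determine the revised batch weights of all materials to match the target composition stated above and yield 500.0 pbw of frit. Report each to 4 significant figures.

The whole derivation runs at exact precision at every stage. The intermediate values are printed (rounded to 4 significant digits) within the worked lines; each reported result includes exactly one rounding; derived quantities, which include the yield, totals, ignition loss, four oxide percentages, net glass mass, are recomputed in full float precision, as they appear in the problem or the answer, using the weight values per 500.0 pbw of glass.
Target masses of each oxide per 500.0 pbw frit:
  MgO: 39.73% × 500.0 = 198.6 pbw
  SiO2: 44.40% × 500.0 = 222.0 pbw
  CaO: 5.592% × 500.0 = 27.96 pbw
  Li2O: 10.28% × 500.0 = 51.40 pbw
Oxide-by-oxide audit per the reported batch figures, versus the basis set out (oxide sums agree with the targets modulo rounding of the values):
  MgO: 90.26·0.9848 + 349.1·0.3144 = 198.6 pbw (target 198.6 pbw)
  SiO2: 349.1·0.6359 = 222.0 pbw (target 222.0 pbw)
  CaO: 49.45·0.5654 = 27.96 pbw (target 27.96 pbw)
  Li2O: 128.6·0.3997 = 51.40 pbw (target 51.40 pbw)
The glass-mass cross-check: net batch after ignition = 500.0 pbw (the Σ of target masses is 500.0 pbw; versus the stated basis of 500.0 pbw — rounding explains the deltas).
Batch total: Σ batch = 617.4 pbw; Σ batch·LOI gives LOI loss = 117.4 pbw; yield = glass ÷ total batch = 80.98%.

Revised batch per 500.0 pbw frit:
  MgO: 90.26 pbw
  Mg3Si4O10(OH)2: 349.1 pbw
  Limestone: 49.45 pbw
  Li2CO3: 128.6 pbw
Total batch = 617.4 pbw; LOI loss = 117.4 pbw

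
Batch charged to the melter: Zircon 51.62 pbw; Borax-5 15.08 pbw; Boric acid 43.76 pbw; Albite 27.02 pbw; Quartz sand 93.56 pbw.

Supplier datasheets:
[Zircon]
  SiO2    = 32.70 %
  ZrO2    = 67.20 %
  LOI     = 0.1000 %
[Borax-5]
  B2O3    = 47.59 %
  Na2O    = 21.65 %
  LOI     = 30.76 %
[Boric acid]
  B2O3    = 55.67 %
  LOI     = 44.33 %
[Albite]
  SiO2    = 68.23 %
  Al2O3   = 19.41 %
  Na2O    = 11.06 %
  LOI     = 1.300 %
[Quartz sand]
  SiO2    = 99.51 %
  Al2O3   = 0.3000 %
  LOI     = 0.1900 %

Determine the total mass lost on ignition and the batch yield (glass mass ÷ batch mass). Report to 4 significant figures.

All internal work holds exact precision in all steps — rounding to four significant figures extends to each intermediate as shown. Every reported number is rounded once only. Derived quantities (the five compositions, ignition loss, glass mass, yield, totals) are re-derived from the weighed amounts on 206.4 pbw of glass in exact precision, as they appear in the question or the answer.
Loss on ignition, line by line:
  Zircon: 51.62 × 0.001000 = 0.05162 pbw
  Borax-5: 15.08 × 0.3076 = 4.639 pbw
  Boric acid: 43.76 × 0.4433 = 19.40 pbw
  Albite: 27.02 × 0.01300 = 0.3513 pbw
  Quartz sand: 93.56 × 0.001900 = 0.1778 pbw
Total LOI = 24.62 pbw
Glass = batch − LOI = 231.0 − 24.62 = 206.4 pbw

LOI loss = 24.62 pbw; glass = 206.4 pbw; yield = 89.34%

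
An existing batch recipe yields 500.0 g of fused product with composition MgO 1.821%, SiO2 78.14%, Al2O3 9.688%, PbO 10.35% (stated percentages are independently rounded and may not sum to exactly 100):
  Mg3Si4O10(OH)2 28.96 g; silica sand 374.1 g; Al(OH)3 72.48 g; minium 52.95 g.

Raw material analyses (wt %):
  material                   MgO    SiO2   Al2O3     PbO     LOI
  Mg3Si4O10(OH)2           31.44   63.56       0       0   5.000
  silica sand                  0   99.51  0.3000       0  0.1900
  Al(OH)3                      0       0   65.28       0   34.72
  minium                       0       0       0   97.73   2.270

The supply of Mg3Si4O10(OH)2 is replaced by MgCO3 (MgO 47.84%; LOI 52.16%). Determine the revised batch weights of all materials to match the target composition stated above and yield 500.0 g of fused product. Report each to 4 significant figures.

Revised batch per 500.0 g fused product:
  MgCO3: 19.03 g
  silica sand: 392.6 g
  Al(OH)3: 72.40 g
  minium: 52.95 g
Total batch = 537.0 g; LOI loss = 37.01 g

The working math carries full precision from start to finish; values along the way are printed rounded to four significant digits on the page. Each reported number is rounded once only; derived quantities are rebuilt from the weighed amounts on 500.0 g of glass at full precision (glass mass, totals, ignition loss, the yield, four oxide percentages) as they appear in the problem or answer text.
Target oxide masses per 500.0 g fused product:
  MgO: 1.821% × 500.0 = 9.105 g
  SiO2: 78.14% × 500.0 = 390.7 g
  Al2O3: 9.688% × 500.0 = 48.44 g
  PbO: 10.35% × 500.0 = 51.75 g
Checking each oxide sum given the weights on record, for the quoted basis mass (oxide sums agree with the targets inside rounding margins):
  MgO: 19.03·0.4784 = 9.104 g (target 9.105 g)
  SiO2: 392.6·0.9951 = 390.7 g (target 390.7 g)
  Al2O3: 392.6·0.003000 + 72.40·0.6528 = 48.44 g (target 48.44 g)
  PbO: 52.95·0.9773 = 51.75 g (target 51.75 g)
Consistency of the glass mass: batch Σ − ignition loss = 500.0 g (per-oxide target masses sum to 500.0 g; versus the stated basis of 500.0 g — rounding explains the deltas).
Batch total: Σ batch = 537.0 g; Σ batch·LOI gives LOI loss = 37.01 g; the yield ratio, glass ÷ batch: 93.11%.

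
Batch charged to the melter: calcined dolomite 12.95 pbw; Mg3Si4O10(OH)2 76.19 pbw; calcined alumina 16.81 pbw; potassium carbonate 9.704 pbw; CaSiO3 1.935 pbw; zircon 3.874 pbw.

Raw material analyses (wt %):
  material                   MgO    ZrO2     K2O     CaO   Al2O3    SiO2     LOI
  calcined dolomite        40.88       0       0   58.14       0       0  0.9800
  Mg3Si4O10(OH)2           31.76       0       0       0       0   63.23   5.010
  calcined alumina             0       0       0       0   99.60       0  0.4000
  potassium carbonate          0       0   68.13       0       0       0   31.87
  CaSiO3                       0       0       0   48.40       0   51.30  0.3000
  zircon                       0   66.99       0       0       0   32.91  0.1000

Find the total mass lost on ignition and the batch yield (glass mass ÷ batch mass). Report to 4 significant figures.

LOI loss = 7.114 pbw; glass = 114.3 pbw; yield = 94.14%

The whole derivation holds full float precision from first step to last. Intermediates are printed rounded off to 4 significant digits in the working. Each reported result is rounded only once; the derived quantities (six oxide percentages, the totals, net glass mass, the yield, ignition loss) are computed at full float precision starting from the weights on 114.3 pbw of glass as set out in the problem or the answer.
Ignition loss by material:
  calcined dolomite: 12.95 × 0.009800 = 0.1269 pbw
  Mg3Si4O10(OH)2: 76.19 × 0.05010 = 3.817 pbw
  calcined alumina: 16.81 × 0.004000 = 0.06724 pbw
  potassium carbonate: 9.704 × 0.3187 = 3.093 pbw
  CaSiO3: 1.935 × 0.003000 = 0.005805 pbw
  zircon: 3.874 × 0.001000 = 0.003874 pbw
Total LOI = 7.114 pbw
Glass = batch − LOI = 121.5 − 7.114 = 114.3 pbw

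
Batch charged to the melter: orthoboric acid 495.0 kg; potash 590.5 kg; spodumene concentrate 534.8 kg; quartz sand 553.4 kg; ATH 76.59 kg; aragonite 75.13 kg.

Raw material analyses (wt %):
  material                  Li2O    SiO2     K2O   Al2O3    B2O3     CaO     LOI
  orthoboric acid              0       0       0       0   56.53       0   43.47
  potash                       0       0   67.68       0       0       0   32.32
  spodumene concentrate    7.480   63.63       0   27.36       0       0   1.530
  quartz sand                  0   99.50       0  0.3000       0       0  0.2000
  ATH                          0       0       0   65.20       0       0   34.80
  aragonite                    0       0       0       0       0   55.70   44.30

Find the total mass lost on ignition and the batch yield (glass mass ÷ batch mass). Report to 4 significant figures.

LOI loss = 475.3 kg; glass = 1850 kg; yield = 79.56%

All arithmetic holds full precision in every operation. Intermediates appear (rounded to 4 significant digits) alongside each step. Every reported figure carries a single rounding. Derived quantities, which include LOI, the totals, glass mass, the yield, six oxide percentages, are carried in exact precision, as they appear in question or answer, from the weighed amounts on 1850 kg of glass.
Loss on ignition, line by line:
  orthoboric acid: 495.0 × 0.4347 = 215.2 kg
  potash: 590.5 × 0.3232 = 190.8 kg
  spodumene concentrate: 534.8 × 0.01530 = 8.182 kg
  quartz sand: 553.4 × 0.002000 = 1.107 kg
  ATH: 76.59 × 0.3480 = 26.65 kg
  aragonite: 75.13 × 0.4430 = 33.28 kg
Total LOI = 475.3 kg
Glass = batch − LOI = 2325 − 475.3 = 1850 kg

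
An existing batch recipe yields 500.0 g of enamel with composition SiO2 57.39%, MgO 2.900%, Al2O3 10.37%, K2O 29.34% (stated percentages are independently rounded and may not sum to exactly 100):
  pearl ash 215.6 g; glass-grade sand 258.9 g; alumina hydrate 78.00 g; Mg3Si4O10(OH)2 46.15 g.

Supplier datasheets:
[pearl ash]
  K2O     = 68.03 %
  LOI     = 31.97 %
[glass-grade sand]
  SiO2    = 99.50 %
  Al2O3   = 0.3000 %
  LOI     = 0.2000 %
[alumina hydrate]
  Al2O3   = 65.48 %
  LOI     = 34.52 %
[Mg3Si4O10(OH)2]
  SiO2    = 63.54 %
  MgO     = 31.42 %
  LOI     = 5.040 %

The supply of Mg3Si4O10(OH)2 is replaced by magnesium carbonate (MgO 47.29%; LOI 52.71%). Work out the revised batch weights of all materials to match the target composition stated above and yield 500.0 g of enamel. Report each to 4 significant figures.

Revised batch per 500.0 g enamel:
  pearl ash: 215.6 g
  glass-grade sand: 288.4 g
  alumina hydrate: 77.86 g
  magnesium carbonate: 30.66 g
Total batch = 612.5 g; LOI loss = 112.5 g

The intermediate values are printed, with 4-significant-figure rounding, when written out — the working math keeps full precision from start to finish; each reported number is rounded only once — derived quantities (the four compositions, yield, totals, net glass mass, ignition loss) are re-derived in exact precision starting from the weights per 500.0 g of glass as set out in the problem or answer text.
Oxide mass targets, per 500.0 g enamel:
  SiO2: 57.39% × 500.0 = 287.0 g
  MgO: 2.900% × 500.0 = 14.50 g
  Al2O3: 10.37% × 500.0 = 51.85 g
  K2O: 29.34% × 500.0 = 146.7 g
Mass-balance tally per oxide with the batch weights as given, relative to the basis at hand (target by target, the sums agree up to rounding of the answer):
  SiO2: 288.4·0.9950 = 287.0 g (target 287.0 g)
  MgO: 30.66·0.4729 = 14.50 g (target 14.50 g)
  Al2O3: 288.4·0.003000 + 77.86·0.6548 = 51.85 g (target 51.85 g)
  K2O: 215.6·0.6803 = 146.7 g (target 146.7 g)
Glass-mass closure: whole batch net of LOI = 500.0 g (the Σ of target masses is 500.0 g; basis as stated: 500.0 g — differing by rounding only).
Batch grand total — Σ batch = 612.5 g; LOI removed, Σ of batch·LOI: 112.5 g; yield, glass over the total, = 81.63%.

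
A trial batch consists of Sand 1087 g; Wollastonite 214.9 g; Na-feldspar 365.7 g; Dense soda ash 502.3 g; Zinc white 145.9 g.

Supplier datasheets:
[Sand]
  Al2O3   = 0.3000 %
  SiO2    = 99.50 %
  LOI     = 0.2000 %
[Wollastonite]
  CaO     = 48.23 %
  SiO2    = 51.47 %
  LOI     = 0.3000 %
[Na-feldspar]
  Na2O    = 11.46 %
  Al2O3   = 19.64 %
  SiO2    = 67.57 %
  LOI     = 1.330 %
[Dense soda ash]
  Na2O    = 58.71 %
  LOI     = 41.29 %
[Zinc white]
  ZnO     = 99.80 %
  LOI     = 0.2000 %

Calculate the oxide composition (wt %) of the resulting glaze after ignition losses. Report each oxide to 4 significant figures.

Glass mass = 2100 g (batch 2316 − LOI 215.4).
Composition: Na2O 16.04%, CaO 4.935%, ZnO 6.932%, Al2O3 3.575%, SiO2 68.52%

Full precision is carried from first step to last; in-progress results are shown rounded off to 4 significant figures in the working. Each reported number takes a single rounding; derived quantities, which include totals, five oxide percentages, net glass mass, the yield, LOI, are re-derived in full precision, precisely as stated by the problem or answer text, from the batch weights for 2100 g of glass.
Mass of each oxide from the mix:
  Na2O: 365.7·0.1146 + 502.3·0.5871 = 336.8 g
  CaO: 214.9·0.4823 = 103.6 g
  ZnO: 145.9·0.9980 = 145.6 g
  Al2O3: 1087·0.003000 + 365.7·0.1964 = 75.08 g
  SiO2: 1087·0.9950 + 214.9·0.5147 + 365.7·0.6757 = 1439 g
LOI: 1087·0.002000 + 214.9·0.003000 + 365.7·0.01330 + 502.3·0.4129 + 145.9·0.002000 = 215.4 g
batch − LOI leaves glass = 2316 − 215.4 = 2100 g (equal to the oxide-mass sum)
percent by weight: oxide/glass ×100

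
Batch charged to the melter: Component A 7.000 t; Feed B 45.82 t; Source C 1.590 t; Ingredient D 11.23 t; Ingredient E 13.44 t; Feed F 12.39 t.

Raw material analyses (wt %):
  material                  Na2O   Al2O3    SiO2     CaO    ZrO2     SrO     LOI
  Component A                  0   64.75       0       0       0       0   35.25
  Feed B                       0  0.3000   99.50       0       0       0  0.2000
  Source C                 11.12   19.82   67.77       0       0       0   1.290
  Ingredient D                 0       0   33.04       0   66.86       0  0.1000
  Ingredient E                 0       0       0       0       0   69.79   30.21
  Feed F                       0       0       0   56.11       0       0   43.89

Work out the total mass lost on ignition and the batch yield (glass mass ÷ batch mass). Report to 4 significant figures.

LOI loss = 12.09 t; glass = 79.38 t; yield = 86.78%

Working values are rounded to 4 significant figures when quoted. Full float precision is kept in every operation — every reported result takes just one rounding. The derived quantities, which include ignition loss, the yield, totals, glass mass, the six compositions, are rebuilt at full float precision, exactly as shown in question or answer, using the weight values at 79.38 t of glass.
Each material's LOI contribution:
  Component A: 7.000 × 0.3525 = 2.467 t
  Feed B: 45.82 × 0.002000 = 0.09164 t
  Source C: 1.590 × 0.01290 = 0.02051 t
  Ingredient D: 11.23 × 0.001000 = 0.01123 t
  Ingredient E: 13.44 × 0.3021 = 4.060 t
  Feed F: 12.39 × 0.4389 = 5.438 t
Total LOI = 12.09 t
Glass = batch − LOI = 91.47 − 12.09 = 79.38 t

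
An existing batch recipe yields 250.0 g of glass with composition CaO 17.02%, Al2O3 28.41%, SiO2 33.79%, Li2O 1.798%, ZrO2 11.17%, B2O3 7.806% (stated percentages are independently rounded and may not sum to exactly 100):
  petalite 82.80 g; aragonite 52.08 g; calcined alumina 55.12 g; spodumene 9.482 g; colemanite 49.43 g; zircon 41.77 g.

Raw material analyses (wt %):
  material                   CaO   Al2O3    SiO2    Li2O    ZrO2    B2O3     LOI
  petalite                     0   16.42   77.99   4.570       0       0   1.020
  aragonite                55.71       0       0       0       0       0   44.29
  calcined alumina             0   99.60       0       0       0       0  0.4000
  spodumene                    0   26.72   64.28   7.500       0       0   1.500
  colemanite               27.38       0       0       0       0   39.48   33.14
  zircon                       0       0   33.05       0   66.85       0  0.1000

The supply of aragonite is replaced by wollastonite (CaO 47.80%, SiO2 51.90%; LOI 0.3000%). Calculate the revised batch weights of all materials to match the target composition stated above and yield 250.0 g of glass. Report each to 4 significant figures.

Revised batch per 250.0 g glass:
  petalite: 1.646 g
  wollastonite: 60.70 g
  calcined alumina: 55.23 g
  spodumene: 58.93 g
  colemanite: 49.43 g
  zircon: 41.77 g
Total batch = 267.7 g; LOI loss = 17.73 g

In-progress results are displayed (rounded to 4 significant digits) in the printout. Each numeric step maintains exact precision at every stage — exactly one rounding lands on every reported number — derived quantities are rebuilt in full precision (glass mass, six oxide percentages, LOI, totals, yield) using the weight values per 250.0 g of glass as quoted within problem or answer.
Oxide-by-oxide targets in 250.0 g glass:
  CaO: 17.02% × 250.0 = 42.55 g
  Al2O3: 28.41% × 250.0 = 71.03 g
  SiO2: 33.79% × 250.0 = 84.48 g
  Li2O: 1.798% × 250.0 = 4.495 g
  ZrO2: 11.17% × 250.0 = 27.92 g
  B2O3: 7.806% × 250.0 = 19.52 g
Mass-balance tally per oxide per the reported batch figures, at the basis given (each sum matches its target mass net of answer rounding effects):
  CaO: 60.70·0.4780 + 49.43·0.2738 = 42.55 g (target 42.55 g)
  Al2O3: 1.646·0.1642 + 55.23·0.9960 + 58.93·0.2672 = 71.03 g (target 71.03 g)
  SiO2: 1.646·0.7799 + 60.70·0.5190 + 58.93·0.6428 + 41.77·0.3305 = 84.47 g (target 84.48 g)
  Li2O: 1.646·0.04570 + 58.93·0.07500 = 4.495 g (target 4.495 g)
  ZrO2: 41.77·0.6685 = 27.92 g (target 27.92 g)
  B2O3: 49.43·0.3948 = 19.51 g (target 19.52 g)
Consistency of the glass mass: net batch after ignition = 250.0 g (the targets, summed, come to 250.0 g; versus the stated basis of 250.0 g — rounding explains the deltas).
Total batch = Σ batch = 267.7 g; LOI removed, Σ of batch·LOI: 17.73 g; yield = glass ÷ total batch = 93.38%.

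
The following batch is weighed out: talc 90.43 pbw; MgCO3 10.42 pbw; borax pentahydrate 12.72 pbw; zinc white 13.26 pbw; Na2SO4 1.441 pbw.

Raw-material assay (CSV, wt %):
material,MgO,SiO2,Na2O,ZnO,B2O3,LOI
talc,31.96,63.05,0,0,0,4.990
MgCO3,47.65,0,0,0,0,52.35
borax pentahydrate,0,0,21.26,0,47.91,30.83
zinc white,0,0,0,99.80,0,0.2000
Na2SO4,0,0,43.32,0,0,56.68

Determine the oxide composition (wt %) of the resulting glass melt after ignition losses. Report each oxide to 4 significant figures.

Each numeric step maintains full precision through the solve. Mid-chain values are printed, rounded to 4 significant digits, between the steps. Exactly one rounding goes into each reported number. All derived quantities, including five oxide percentages, ignition loss, the totals, net glass mass, the yield, are computed from the weighed amounts on 113.5 pbw of glass in full precision as given in either problem or answer.
Per-oxide mass from batch:
  MgO: 90.43·0.3196 + 10.42·0.4765 = 33.87 pbw
  SiO2: 90.43·0.6305 = 57.02 pbw
  Na2O: 12.72·0.2126 + 1.441·0.4332 = 3.329 pbw
  ZnO: 13.26·0.9980 = 13.23 pbw
  B2O3: 12.72·0.4791 = 6.094 pbw
LOI: 90.43·0.04990 + 10.42·0.5235 + 12.72·0.3083 + 13.26·0.002000 + 1.441·0.5668 = 14.73 pbw
Resulting glass, batch − LOI: 128.3 − 14.73 = 113.5 pbw (matching Σ of the oxides)
wt % = 100 × oxide mass / glass mass

Glass mass = 113.5 pbw (batch 128.3 − LOI 14.73).
Composition: MgO 29.83%, SiO2 50.22%, Na2O 2.932%, ZnO 11.66%, B2O3 5.367%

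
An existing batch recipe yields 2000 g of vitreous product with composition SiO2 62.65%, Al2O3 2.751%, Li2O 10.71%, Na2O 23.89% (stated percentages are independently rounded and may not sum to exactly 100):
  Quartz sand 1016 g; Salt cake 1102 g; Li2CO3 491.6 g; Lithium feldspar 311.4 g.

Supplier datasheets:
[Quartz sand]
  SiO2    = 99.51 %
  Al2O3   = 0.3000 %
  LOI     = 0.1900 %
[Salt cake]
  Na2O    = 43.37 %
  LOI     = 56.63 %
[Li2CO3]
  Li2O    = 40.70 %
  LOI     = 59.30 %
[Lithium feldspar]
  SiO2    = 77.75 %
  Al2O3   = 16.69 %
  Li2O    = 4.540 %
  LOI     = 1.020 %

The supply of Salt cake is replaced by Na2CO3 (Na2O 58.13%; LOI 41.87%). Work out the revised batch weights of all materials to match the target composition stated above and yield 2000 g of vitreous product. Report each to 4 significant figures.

Values along the way are shown with 4-significant-figure rounding at each printed step — every computation runs at full float precision throughout. A single rounding produces each reported value — the derived quantities, which include net glass mass, the yield, four oxide percentages, LOI, totals, are re-derived in exact precision, exactly as shown in either problem or answer, using the weight values per 2000 g of glass.
Target masses of each oxide per 2000 g vitreous product:
  SiO2: 62.65% × 2000 = 1253 g
  Al2O3: 2.751% × 2000 = 55.02 g
  Li2O: 10.71% × 2000 = 214.2 g
  Na2O: 23.89% × 2000 = 477.8 g
Oxide-by-oxide audit working from each reported weight, under the basis named above (sum by sum, the targets are met within answer rounding):
  SiO2: 1016·0.9951 + 311.4·0.7775 = 1253 g (target 1253 g)
  Al2O3: 1016·0.003000 + 311.4·0.1669 = 55.02 g (target 55.02 g)
  Li2O: 491.6·0.4070 + 311.4·0.04540 = 214.2 g (target 214.2 g)
  Na2O: 822.0·0.5813 = 477.8 g (target 477.8 g)
Consistency of the glass mass: batch Σ − ignition loss = 2000 g (summing oxide targets gives 2000 g; stated basis 2000 g — rounding explains the deltas).
Total batch = Σ batch = 2641 g; Σ batch·LOI gives LOI loss = 640.8 g; yield: glass divided by total = 75.74%.

Revised batch per 2000 g vitreous product:
  Quartz sand: 1016 g
  Na2CO3: 822.0 g
  Li2CO3: 491.6 g
  Lithium feldspar: 311.4 g
Total batch = 2641 g; LOI loss = 640.8 g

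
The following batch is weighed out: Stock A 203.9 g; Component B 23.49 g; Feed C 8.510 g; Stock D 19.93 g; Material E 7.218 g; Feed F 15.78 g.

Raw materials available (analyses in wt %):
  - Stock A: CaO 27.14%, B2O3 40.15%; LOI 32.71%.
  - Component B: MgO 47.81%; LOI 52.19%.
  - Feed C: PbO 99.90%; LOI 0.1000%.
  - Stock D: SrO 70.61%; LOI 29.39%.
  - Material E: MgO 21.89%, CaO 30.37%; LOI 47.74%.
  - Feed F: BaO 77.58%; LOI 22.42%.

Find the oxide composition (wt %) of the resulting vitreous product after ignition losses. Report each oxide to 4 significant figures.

Glass mass = 187.0 g (batch 278.8 − LOI 91.80).
Composition: MgO 6.850%, BaO 6.546%, CaO 30.76%, B2O3 43.77%, SrO 7.525%, PbO 4.546%

Mid-chain values are displayed rounded to 4 significant digits at each printed step — the working math runs at full float precision in all steps — each reported result carries a single rounding; the derived quantities (LOI, the six compositions, net glass mass, totals, yield) are computed from the weighed amounts per 187.0 g of glass at full float precision exactly as printed in the question or the answer.
What the batch supplies per oxide:
  MgO: 23.49·0.4781 + 7.218·0.2189 = 12.81 g
  BaO: 15.78·0.7758 = 12.24 g
  CaO: 203.9·0.2714 + 7.218·0.3037 = 57.53 g
  B2O3: 203.9·0.4015 = 81.87 g
  SrO: 19.93·0.7061 = 14.07 g
  PbO: 8.510·0.9990 = 8.501 g
LOI: 203.9·0.3271 + 23.49·0.5219 + 8.510·0.001000 + 19.93·0.2939 + 7.218·0.4774 + 15.78·0.2242 = 91.80 g
Glass mass = batch − LOI = 278.8 − 91.80 = 187.0 g (= the summed oxide contributions)
each oxide over glass, ×100, is wt %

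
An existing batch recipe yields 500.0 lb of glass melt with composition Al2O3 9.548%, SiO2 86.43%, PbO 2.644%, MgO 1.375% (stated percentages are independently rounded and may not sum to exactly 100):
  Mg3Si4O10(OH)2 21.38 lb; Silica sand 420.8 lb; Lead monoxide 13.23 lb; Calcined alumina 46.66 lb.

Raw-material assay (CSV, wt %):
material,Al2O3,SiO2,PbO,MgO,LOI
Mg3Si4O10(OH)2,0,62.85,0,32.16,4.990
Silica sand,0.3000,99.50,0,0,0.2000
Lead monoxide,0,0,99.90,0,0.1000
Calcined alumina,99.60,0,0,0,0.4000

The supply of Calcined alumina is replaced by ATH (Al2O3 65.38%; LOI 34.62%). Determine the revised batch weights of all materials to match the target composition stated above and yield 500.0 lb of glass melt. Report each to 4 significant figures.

The whole derivation carries full float precision through the solve — the intermediate values appear (rounded to four significant figures) in the printout — each reported number is rounded a single time. All derived quantities are rebuilt starting from the weights on 500.0 lb of glass in full float precision (glass mass, the totals, yield, the four compositions, ignition loss), as set out in either problem or answer.
Oxide mass targets, per 500.0 lb glass melt:
  Al2O3: 9.548% × 500.0 = 47.74 lb
  SiO2: 86.43% × 500.0 = 432.2 lb
  PbO: 2.644% × 500.0 = 13.22 lb
  MgO: 1.375% × 500.0 = 6.875 lb
Sums-versus-targets review from the weights as reported, for the quoted basis mass (summed amounts equal target values once rounding is allowed for):
  Al2O3: 420.8·0.003000 + 71.09·0.6538 = 47.74 lb (target 47.74 lb)
  SiO2: 21.38·0.6285 + 420.8·0.9950 = 432.1 lb (target 432.2 lb)
  PbO: 13.23·0.9990 = 13.22 lb (target 13.22 lb)
  MgO: 21.38·0.3216 = 6.876 lb (target 6.875 lb)
Glass-mass closure: the batch minus its LOI: 500.0 lb (the Σ of target masses is 500.0 lb; with the basis standing at 500.0 lb — a pure rounding effect).
Summing the batch: Σ batch = 526.5 lb; LOI removed, Σ of batch·LOI: 26.53 lb; as yield: glass ÷ batch → 94.96%.

Revised batch per 500.0 lb glass melt:
  Mg3Si4O10(OH)2: 21.38 lb
  Silica sand: 420.8 lb
  Lead monoxide: 13.23 lb
  ATH: 71.09 lb
Total batch = 526.5 lb; LOI loss = 26.53 lb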